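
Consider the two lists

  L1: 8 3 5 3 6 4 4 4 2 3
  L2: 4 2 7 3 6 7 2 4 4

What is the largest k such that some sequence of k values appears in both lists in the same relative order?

4

Let dp[i][j] be the LCS length of the first i values of L1 and the first j values of L2. dp[i][j] = dp[i-1][j-1]+1 when the i-th and j-th values match, else max(dp[i-1][j], dp[i][j-1]).
    ·  4  2  7  3  6  7  2  4  4
 ·  0  0  0  0  0  0  0  0  0  0
 8  0  0  0  0  0  0  0  0  0  0
 3  0  0  0  0  1  1  1  1  1  1
 5  0  0  0  0  1  1  1  1  1  1
 3  0  0  0  0  1  1  1  1  1  1
 6  0  0  0  0  1  2  2  2  2  2
 4  0  1  1  1  1  2  2  2  3  3
 4  0  1  1  1  1  2  2  2  3  4
 4  0  1  1  1  1  2  2  2  3  4
 2  0  1  2  2  2  2  2  3  3  4
 3  0  1  2  2  3  3  3  3  3  4
dp[10][9] = 4. One LCS (by backtracking along matches): 3, 6, 4, 4.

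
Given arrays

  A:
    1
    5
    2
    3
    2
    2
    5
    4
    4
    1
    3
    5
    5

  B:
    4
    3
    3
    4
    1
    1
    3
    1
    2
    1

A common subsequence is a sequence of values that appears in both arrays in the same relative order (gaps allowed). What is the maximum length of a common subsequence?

4

Let dp[i][j] be the LCS length of the first i values of A and the first j values of B. dp[i][j] = dp[i-1][j-1]+1 when the i-th and j-th values match, else max(dp[i-1][j], dp[i][j-1]).
    ·  4  3  3  4  1  1  3  1  2  1
 ·  0  0  0  0  0  0  0  0  0  0  0
 1  0  0  0  0  0  1  1  1  1  1  1
 5  0  0  0  0  0  1  1  1  1  1  1
 2  0  0  0  0  0  1  1  1  1  2  2
 3  0  0  1  1  1  1  1  2  2  2  2
 2  0  0  1  1  1  1  1  2  2  3  3
 2  0  0  1  1  1  1  1  2  2  3  3
 5  0  0  1  1  1  1  1  2  2  3  3
 4  0  1  1  1  2  2  2  2  2  3  3
 4  0  1  1  1  2  2  2  2  2  3  3
 1  0  1  1  1  2  3  3  3  3  3  4
 3  0  1  2  2  2  3  3  4  4  4  4
 5  0  1  2  2  2  3  3  4  4  4  4
 5  0  1  2  2  2  3  3  4  4  4  4
dp[13][10] = 4. One LCS (by backtracking along matches): 1, 3, 2, 1.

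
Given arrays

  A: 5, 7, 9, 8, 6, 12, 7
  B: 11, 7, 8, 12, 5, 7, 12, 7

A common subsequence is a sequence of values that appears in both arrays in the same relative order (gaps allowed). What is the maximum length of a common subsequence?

Match 5 at A[1]=B[5]; then 7 at A[2]=B[6]; then 12 at A[6]=B[7]; then 7 at A[7]=B[8] — 4 values in the same relative order in both, and the DP table's final entry dp[7][8] is also 4, so no common subsequence is longer.

4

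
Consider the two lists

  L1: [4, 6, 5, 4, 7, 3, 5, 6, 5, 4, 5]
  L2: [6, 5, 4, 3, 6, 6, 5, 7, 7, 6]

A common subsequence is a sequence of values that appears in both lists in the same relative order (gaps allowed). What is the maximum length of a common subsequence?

One common subsequence of length 6: 6 (L1 #2, L2 #1), then 5 (L1 #3, L2 #2), then 4 (L1 #4, L2 #3), then 3 (L1 #6, L2 #4), then 5 (L1 #7, L2 #7), then 6 (L1 #8, L2 #10). dp[11][10] = 6 confirms this is the maximum.

6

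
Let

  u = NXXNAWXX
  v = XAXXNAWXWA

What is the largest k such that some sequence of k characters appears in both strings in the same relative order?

6

Let dp[i][j] be the LCS length of the first i characters of u and the first j characters of v. dp[i][j] = dp[i-1][j-1]+1 when the i-th and j-th characters match, else max(dp[i-1][j], dp[i][j-1]).
    ·  X  A  X  X  N  A  W  X  W  A
 ·  0  0  0  0  0  0  0  0  0  0  0
 N  0  0  0  0  0  1  1  1  1  1  1
 X  0  1  1  1  1  1  1  1  2  2  2
 X  0  1  1  2  2  2  2  2  2  2  2
 N  0  1  1  2  2  3  3  3  3  3  3
 A  0  1  2  2  2  3  4  4  4  4  4
 W  0  1  2  2  2  3  4  5  5  5  5
 X  0  1  2  3  3  3  4  5  6  6  6
 X  0  1  2  3  4  4  4  5  6  6  6
dp[8][10] = 6. One LCS (by backtracking along matches): XXNAWX.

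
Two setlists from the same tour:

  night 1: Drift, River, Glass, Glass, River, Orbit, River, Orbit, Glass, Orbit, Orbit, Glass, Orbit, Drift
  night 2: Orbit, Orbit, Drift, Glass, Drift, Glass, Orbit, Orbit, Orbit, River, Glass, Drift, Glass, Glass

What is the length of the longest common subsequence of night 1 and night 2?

Pick Drift [1,3] → Glass [3,4] → Glass [4,6] → Orbit [6,7] → Orbit [8,8] → Orbit [10,9] → Glass [12,11] → Drift [14,12]; all 8 songs appear in both, in order. dp[14][14] = 8 confirms this is the maximum.

8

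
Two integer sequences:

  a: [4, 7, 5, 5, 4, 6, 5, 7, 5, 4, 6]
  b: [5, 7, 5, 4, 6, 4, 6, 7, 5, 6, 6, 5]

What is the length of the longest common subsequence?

7

Taking 7 [2,2], then 5 [3,3], then 4 [5,6], then 6 [6,7], then 7 [8,8], then 5 [9,9], then 6 [11,11] gives a common subsequence of length 7, and the DP table's final entry dp[11][12] is also 7, so no common subsequence is longer.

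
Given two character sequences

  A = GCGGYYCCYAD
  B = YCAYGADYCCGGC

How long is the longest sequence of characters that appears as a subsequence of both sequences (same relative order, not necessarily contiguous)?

5

Pick G at A[1]=B[5], C at A[2]=B[10], G at A[3]=B[11], G at A[4]=B[12], C at A[8]=B[13]; all 5 characters appear in both, in order. The LCS DP gives dp[11][13] = 5, so this is optimal.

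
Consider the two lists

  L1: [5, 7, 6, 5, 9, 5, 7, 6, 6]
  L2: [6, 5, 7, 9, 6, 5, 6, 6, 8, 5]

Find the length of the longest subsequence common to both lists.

One common subsequence of length 6: 5 (L1 #1, L2 #2), then 7 (L1 #2, L2 #3), then 6 (L1 #3, L2 #5), then 5 (L1 #6, L2 #6), then 6 (L1 #8, L2 #7), then 6 (L1 #9, L2 #8). dp[9][10] = 6 confirms this is the maximum.

6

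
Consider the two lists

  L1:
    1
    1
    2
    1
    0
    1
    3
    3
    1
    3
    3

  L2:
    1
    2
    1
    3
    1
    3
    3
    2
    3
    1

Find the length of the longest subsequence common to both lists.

One common subsequence of length 7: 1 [2,1], 2 [3,2], 1 [4,3], 1 [6,5], 3 [7,7], 3 [8,9], 1 [9,10]. The LCS DP gives dp[11][10] = 7, so this is optimal.

7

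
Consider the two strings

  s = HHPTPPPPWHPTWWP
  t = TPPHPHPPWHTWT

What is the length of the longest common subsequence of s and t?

One common subsequence of length 9: P (s #3, t #2), P (s #5, t #3), P (s #6, t #5), P (s #7, t #7), P (s #8, t #8), W (s #9, t #9), H (s #10, t #10), T (s #12, t #11), W (s #13, t #12), and the DP table's final entry dp[15][13] is also 9, so no common subsequence is longer.

9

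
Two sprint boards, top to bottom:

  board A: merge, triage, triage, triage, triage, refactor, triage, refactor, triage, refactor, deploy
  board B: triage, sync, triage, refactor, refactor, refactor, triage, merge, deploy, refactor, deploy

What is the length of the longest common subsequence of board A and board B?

One common subsequence of length 7: triage at board A[2]=board B[1], triage at board A[3]=board B[3], refactor at board A[6]=board B[5], refactor at board A[8]=board B[6], triage at board A[9]=board B[7], refactor at board A[10]=board B[10], deploy at board A[11]=board B[11]. dp[11][11] = 7 confirms this is the maximum.

7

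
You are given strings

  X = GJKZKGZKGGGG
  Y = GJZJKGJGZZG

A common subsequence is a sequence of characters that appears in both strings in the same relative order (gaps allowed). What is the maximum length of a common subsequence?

7

Let dp[i][j] be the LCS length of the first i characters of X and the first j characters of Y. dp[i][j] = dp[i-1][j-1]+1 when the i-th and j-th characters match, else max(dp[i-1][j], dp[i][j-1]).
    ·  G  J  Z  J  K  G  J  G  Z  Z  G
 ·  0  0  0  0  0  0  0  0  0  0  0  0
 G  0  1  1  1  1  1  1  1  1  1  1  1
 J  0  1  2  2  2  2  2  2  2  2  2  2
 K  0  1  2  2  2  3  3  3  3  3  3  3
 Z  0  1  2  3  3  3  3  3  3  4  4  4
 K  0  1  2  3  3  4  4  4  4  4  4  4
 G  0  1  2  3  3  4  5  5  5  5  5  5
 Z  0  1  2  3  3  4  5  5  5  6  6  6
 K  0  1  2  3  3  4  5  5  5  6  6  6
 G  0  1  2  3  3  4  5  5  6  6  6  7
 G  0  1  2  3  3  4  5  5  6  6  6  7
 G  0  1  2  3  3  4  5  5  6  6  6  7
 G  0  1  2  3  3  4  5  5  6  6  6  7
dp[12][11] = 7. One LCS (by backtracking along matches): GJZKGZG.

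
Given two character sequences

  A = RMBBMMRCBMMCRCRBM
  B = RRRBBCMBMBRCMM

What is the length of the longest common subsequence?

9

Pick R at A[1]=B[3]; then B at A[3]=B[4]; then B at A[4]=B[5]; then M at A[5]=B[7]; then M at A[6]=B[9]; then R at A[7]=B[11]; then C at A[8]=B[12]; then M at A[11]=B[13]; then M at A[17]=B[14]; all 9 characters appear in both, in order, and the DP table's final entry dp[17][14] is also 9, so no common subsequence is longer.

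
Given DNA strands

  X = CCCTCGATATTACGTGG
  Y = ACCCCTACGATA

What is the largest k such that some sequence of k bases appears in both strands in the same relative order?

Pick C [1,3], C [2,4], C [3,5], T [4,6], C [5,8], G [6,9], A [9,10], T [11,11], A [12,12]; all 9 bases appear in both, in order. dp[17][12] = 9 confirms this is the maximum.

9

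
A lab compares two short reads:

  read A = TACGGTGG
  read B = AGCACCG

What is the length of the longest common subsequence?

3

Let dp[i][j] be the LCS length of the first i bases of read A and the first j bases of read B. dp[i][j] = dp[i-1][j-1]+1 when the i-th and j-th bases match, else max(dp[i-1][j], dp[i][j-1]).
    ·  A  G  C  A  C  C  G
 ·  0  0  0  0  0  0  0  0
 T  0  0  0  0  0  0  0  0
 A  0  1  1  1  1  1  1  1
 C  0  1  1  2  2  2  2  2
 G  0  1  2  2  2  2  2  3
 G  0  1  2  2  2  2  2  3
 T  0  1  2  2  2  2  2  3
 G  0  1  2  2  2  2  2  3
 G  0  1  2  2  2  2  2  3
dp[8][7] = 3. One LCS (by backtracking along matches): ACG.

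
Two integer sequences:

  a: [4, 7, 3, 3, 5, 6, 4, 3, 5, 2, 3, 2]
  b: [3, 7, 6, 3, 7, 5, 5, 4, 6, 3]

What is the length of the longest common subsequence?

5

Let dp[i][j] be the LCS length of the first i values of a and the first j values of b. dp[i][j] = dp[i-1][j-1]+1 when the i-th and j-th values match, else max(dp[i-1][j], dp[i][j-1]).
    ·  3  7  6  3  7  5  5  4  6  3
 ·  0  0  0  0  0  0  0  0  0  0  0
 4  0  0  0  0  0  0  0  0  1  1  1
 7  0  0  1  1  1  1  1  1  1  1  1
 3  0  1  1  1  2  2  2  2  2  2  2
 3  0  1  1  1  2  2  2  2  2  2  3
 5  0  1  1  1  2  2  3  3  3  3  3
 6  0  1  1  2  2  2  3  3  3  4  4
 4  0  1  1  2  2  2  3  3  4  4  4
 3  0  1  1  2  3  3  3  3  4  4  5
 5  0  1  1  2  3  3  4  4  4  4  5
 2  0  1  1  2  3  3  4  4  4  4  5
 3  0  1  1  2  3  3  4  4  4  4  5
 2  0  1  1  2  3  3  4  4  4  4  5
dp[12][10] = 5. One LCS (by backtracking along matches): 7, 3, 5, 6, 3.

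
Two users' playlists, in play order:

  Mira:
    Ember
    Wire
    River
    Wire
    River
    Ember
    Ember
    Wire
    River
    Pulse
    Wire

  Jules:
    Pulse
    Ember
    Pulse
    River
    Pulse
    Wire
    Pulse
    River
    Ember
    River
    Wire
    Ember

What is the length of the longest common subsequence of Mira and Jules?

7

Match Ember (Mira #1, Jules #2), River (Mira #3, Jules #4), Wire (Mira #4, Jules #6), River (Mira #5, Jules #8), Ember (Mira #7, Jules #9), River (Mira #9, Jules #10), Wire (Mira #11, Jules #11) — 7 songs in the same relative order in both. dp[11][12] = 7 confirms this is the maximum.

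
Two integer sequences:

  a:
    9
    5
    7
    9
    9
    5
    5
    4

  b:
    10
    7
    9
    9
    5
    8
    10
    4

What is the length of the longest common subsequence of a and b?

Let dp[i][j] be the LCS length of the first i values of a and the first j values of b. dp[i][j] = dp[i-1][j-1]+1 when the i-th and j-th values match, else max(dp[i-1][j], dp[i][j-1]).
    · 10  7  9  9  5  8 10  4
 ·  0  0  0  0  0  0  0  0  0
 9  0  0  0  1  1  1  1  1  1
 5  0  0  0  1  1  2  2  2  2
 7  0  0  1  1  1  2  2  2  2
 9  0  0  1  2  2  2  2  2  2
 9  0  0  1  2  3  3  3  3  3
 5  0  0  1  2  3  4  4  4  4
 5  0  0  1  2  3  4  4  4  4
 4  0  0  1  2  3  4  4  4  5
dp[8][8] = 5. One LCS (by backtracking along matches): 7, 9, 9, 5, 4.

5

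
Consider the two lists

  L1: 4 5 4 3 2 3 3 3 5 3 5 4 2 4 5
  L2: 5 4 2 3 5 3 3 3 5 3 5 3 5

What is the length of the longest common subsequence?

Pick 5 at L1[2]=L2[1]; then 4 at L1[3]=L2[2]; then 3 at L1[4]=L2[4]; then 3 at L1[6]=L2[6]; then 3 at L1[7]=L2[7]; then 3 at L1[8]=L2[8]; then 5 at L1[9]=L2[9]; then 3 at L1[10]=L2[10]; then 5 at L1[11]=L2[11]; then 5 at L1[15]=L2[13]; all 10 values appear in both, in order. dp[15][13] = 10 confirms this is the maximum.

10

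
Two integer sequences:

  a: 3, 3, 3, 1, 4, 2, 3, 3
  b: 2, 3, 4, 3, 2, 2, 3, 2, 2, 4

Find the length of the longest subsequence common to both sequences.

4

Let dp[i][j] be the LCS length of the first i values of a and the first j values of b. dp[i][j] = dp[i-1][j-1]+1 when the i-th and j-th values match, else max(dp[i-1][j], dp[i][j-1]).
    ·  2  3  4  3  2  2  3  2  2  4
 ·  0  0  0  0  0  0  0  0  0  0  0
 3  0  0  1  1  1  1  1  1  1  1  1
 3  0  0  1  1  2  2  2  2  2  2  2
 3  0  0  1  1  2  2  2  3  3  3  3
 1  0  0  1  1  2  2  2  3  3  3  3
 4  0  0  1  2  2  2  2  3  3  3  4
 2  0  1  1  2  2  3  3  3  4  4  4
 3  0  1  2  2  3  3  3  4  4  4  4
 3  0  1  2  2  3  3  3  4  4  4  4
dp[8][10] = 4. One LCS (by backtracking along matches): 3, 3, 3, 4.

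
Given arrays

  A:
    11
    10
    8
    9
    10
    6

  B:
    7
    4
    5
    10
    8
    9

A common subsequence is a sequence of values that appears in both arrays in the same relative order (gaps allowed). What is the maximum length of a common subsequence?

3

Let dp[i][j] be the LCS length of the first i values of A and the first j values of B. dp[i][j] = dp[i-1][j-1]+1 when the i-th and j-th values match, else max(dp[i-1][j], dp[i][j-1]).
    ·  7  4  5 10  8  9
 ·  0  0  0  0  0  0  0
11  0  0  0  0  0  0  0
10  0  0  0  0  1  1  1
 8  0  0  0  0  1  2  2
 9  0  0  0  0  1  2  3
10  0  0  0  0  1  2  3
 6  0  0  0  0  1  2  3
dp[6][6] = 3. One LCS (by backtracking along matches): 10, 8, 9.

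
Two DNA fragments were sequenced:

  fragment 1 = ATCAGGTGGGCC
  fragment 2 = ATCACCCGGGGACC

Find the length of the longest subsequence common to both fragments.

10

One common subsequence of length 10: A at fragment 1[1]=fragment 2[1] → T at fragment 1[2]=fragment 2[2] → C at fragment 1[3]=fragment 2[3] → A at fragment 1[4]=fragment 2[4] → G at fragment 1[5]=fragment 2[8] → G at fragment 1[6]=fragment 2[9] → G at fragment 1[8]=fragment 2[10] → G at fragment 1[9]=fragment 2[11] → C at fragment 1[11]=fragment 2[13] → C at fragment 1[12]=fragment 2[14], and the DP table's final entry dp[12][14] is also 10, so no common subsequence is longer.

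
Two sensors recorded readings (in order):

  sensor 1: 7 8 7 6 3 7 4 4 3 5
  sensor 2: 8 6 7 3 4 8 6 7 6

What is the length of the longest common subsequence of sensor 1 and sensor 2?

4

Let dp[i][j] be the LCS length of the first i values of sensor 1 and the first j values of sensor 2. dp[i][j] = dp[i-1][j-1]+1 when the i-th and j-th values match, else max(dp[i-1][j], dp[i][j-1]).
    ·  8  6  7  3  4  8  6  7  6
 ·  0  0  0  0  0  0  0  0  0  0
 7  0  0  0  1  1  1  1  1  1  1
 8  0  1  1  1  1  1  2  2  2  2
 7  0  1  1  2  2  2  2  2  3  3
 6  0  1  2  2  2  2  2  3  3  4
 3  0  1  2  2  3  3  3  3  3  4
 7  0  1  2  3  3  3  3  3  4  4
 4  0  1  2  3  3  4  4  4  4  4
 4  0  1  2  3  3  4  4  4  4  4
 3  0  1  2  3  4  4  4  4  4  4
 5  0  1  2  3  4  4  4  4  4  4
dp[10][9] = 4. One LCS (by backtracking along matches): 7, 8, 7, 6.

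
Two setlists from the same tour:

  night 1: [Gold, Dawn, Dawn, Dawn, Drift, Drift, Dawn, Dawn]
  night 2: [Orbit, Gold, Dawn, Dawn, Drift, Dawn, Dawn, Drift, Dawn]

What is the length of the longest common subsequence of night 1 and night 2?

6

Pick Gold [1,2] → Dawn [2,4] → Dawn [3,6] → Dawn [4,7] → Drift [6,8] → Dawn [8,9]; all 6 songs appear in both, in order. Since dp[8][9] = 6, nothing longer is possible.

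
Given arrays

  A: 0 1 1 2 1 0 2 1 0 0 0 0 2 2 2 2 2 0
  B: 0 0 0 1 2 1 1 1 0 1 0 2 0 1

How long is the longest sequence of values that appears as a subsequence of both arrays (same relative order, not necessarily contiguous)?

Match 0 at A[1]=B[3]; then 1 at A[2]=B[6]; then 1 at A[3]=B[7]; then 1 at A[5]=B[8]; then 0 at A[6]=B[9]; then 1 at A[8]=B[10]; then 0 at A[12]=B[11]; then 2 at A[17]=B[12]; then 0 at A[18]=B[13] — 9 values in the same relative order in both. dp[18][14] = 9 confirms this is the maximum.

9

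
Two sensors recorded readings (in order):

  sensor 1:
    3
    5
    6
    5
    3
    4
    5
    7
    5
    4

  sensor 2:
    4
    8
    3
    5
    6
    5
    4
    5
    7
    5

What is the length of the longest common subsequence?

Let dp[i][j] be the LCS length of the first i values of sensor 1 and the first j values of sensor 2. dp[i][j] = dp[i-1][j-1]+1 when the i-th and j-th values match, else max(dp[i-1][j], dp[i][j-1]).
    ·  4  8  3  5  6  5  4  5  7  5
 ·  0  0  0  0  0  0  0  0  0  0  0
 3  0  0  0  1  1  1  1  1  1  1  1
 5  0  0  0  1  2  2  2  2  2  2  2
 6  0  0  0  1  2  3  3  3  3  3  3
 5  0  0  0  1  2  3  4  4  4  4  4
 3  0  0  0  1  2  3  4  4  4  4  4
 4  0  1  1  1  2  3  4  5  5  5  5
 5  0  1  1  1  2  3  4  5  6  6  6
 7  0  1  1  1  2  3  4  5  6  7  7
 5  0  1  1  1  2  3  4  5  6  7  8
 4  0  1  1  1  2  3  4  5  6  7  8
dp[10][10] = 8. One LCS (by backtracking along matches): 3, 5, 6, 5, 4, 5, 7, 5.

8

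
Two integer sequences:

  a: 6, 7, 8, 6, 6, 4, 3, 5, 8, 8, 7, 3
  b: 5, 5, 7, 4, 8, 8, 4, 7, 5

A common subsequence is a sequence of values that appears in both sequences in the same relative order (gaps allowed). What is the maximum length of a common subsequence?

Let dp[i][j] be the LCS length of the first i values of a and the first j values of b. dp[i][j] = dp[i-1][j-1]+1 when the i-th and j-th values match, else max(dp[i-1][j], dp[i][j-1]).
    ·  5  5  7  4  8  8  4  7  5
 ·  0  0  0  0  0  0  0  0  0  0
 6  0  0  0  0  0  0  0  0  0  0
 7  0  0  0  1  1  1  1  1  1  1
 8  0  0  0  1  1  2  2  2  2  2
 6  0  0  0  1  1  2  2  2  2  2
 6  0  0  0  1  1  2  2  2  2  2
 4  0  0  0  1  2  2  2  3  3  3
 3  0  0  0  1  2  2  2  3  3  3
 5  0  1  1  1  2  2  2  3  3  4
 8  0  1  1  1  2  3  3  3  3  4
 8  0  1  1  1  2  3  4  4  4  4
 7  0  1  1  2  2  3  4  4  5  5
 3  0  1  1  2  2  3  4  4  5  5
dp[12][9] = 5. One LCS (by backtracking along matches): 7, 4, 8, 8, 7.

5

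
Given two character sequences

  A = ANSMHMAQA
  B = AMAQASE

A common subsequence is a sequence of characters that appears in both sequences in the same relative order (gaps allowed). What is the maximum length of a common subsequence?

One common subsequence of length 5: A at A[1]=B[1], M at A[6]=B[2], A at A[7]=B[3], Q at A[8]=B[4], A at A[9]=B[5]. Since dp[9][7] = 5, nothing longer is possible.

5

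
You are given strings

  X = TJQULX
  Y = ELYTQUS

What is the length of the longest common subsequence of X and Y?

3

Match T (X #1, Y #4) → Q (X #3, Y #5) → U (X #4, Y #6) — 3 characters in the same relative order in both. Since dp[6][7] = 3, nothing longer is possible.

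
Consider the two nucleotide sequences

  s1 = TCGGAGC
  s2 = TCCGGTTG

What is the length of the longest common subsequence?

Match T at s1[1]=s2[1], then C at s1[2]=s2[3], then G at s1[3]=s2[4], then G at s1[4]=s2[5], then G at s1[6]=s2[8] — 5 bases in the same relative order in both. The LCS DP gives dp[7][8] = 5, so this is optimal.

5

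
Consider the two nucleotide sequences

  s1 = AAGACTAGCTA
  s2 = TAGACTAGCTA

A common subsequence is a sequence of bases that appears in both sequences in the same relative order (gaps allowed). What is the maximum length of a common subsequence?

Pick A (s1 #2, s2 #2); then G (s1 #3, s2 #3); then A (s1 #4, s2 #4); then C (s1 #5, s2 #5); then T (s1 #6, s2 #6); then A (s1 #7, s2 #7); then G (s1 #8, s2 #8); then C (s1 #9, s2 #9); then T (s1 #10, s2 #10); then A (s1 #11, s2 #11); all 10 bases appear in both, in order, and the DP table's final entry dp[11][11] is also 10, so no common subsequence is longer.

10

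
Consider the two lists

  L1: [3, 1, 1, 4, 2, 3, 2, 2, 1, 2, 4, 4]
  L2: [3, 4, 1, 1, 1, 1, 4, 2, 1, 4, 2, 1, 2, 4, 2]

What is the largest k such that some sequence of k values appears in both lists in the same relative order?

9

Match 3 (L1 #1, L2 #1); then 1 (L1 #2, L2 #5); then 1 (L1 #3, L2 #6); then 4 (L1 #4, L2 #7); then 2 (L1 #5, L2 #8); then 2 (L1 #8, L2 #11); then 1 (L1 #9, L2 #12); then 2 (L1 #10, L2 #13); then 4 (L1 #11, L2 #14) — 9 values in the same relative order in both. Since dp[12][15] = 9, nothing longer is possible.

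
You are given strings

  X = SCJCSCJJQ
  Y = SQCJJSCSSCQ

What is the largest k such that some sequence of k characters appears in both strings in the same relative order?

Taking S [1,1]; then C [2,3]; then J [3,5]; then C [4,7]; then S [5,9]; then C [6,10]; then Q [9,11] gives a common subsequence of length 7. dp[9][11] = 7 confirms this is the maximum.

7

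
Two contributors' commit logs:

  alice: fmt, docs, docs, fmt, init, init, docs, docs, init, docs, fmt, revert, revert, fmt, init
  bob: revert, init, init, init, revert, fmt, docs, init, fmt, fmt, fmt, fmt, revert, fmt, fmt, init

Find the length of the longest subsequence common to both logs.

Pick init (alice #5, bob #3); then init (alice #6, bob #4); then docs (alice #8, bob #7); then init (alice #9, bob #8); then fmt (alice #11, bob #12); then revert (alice #12, bob #13); then fmt (alice #14, bob #15); then init (alice #15, bob #16); all 8 commits appear in both, in order, and the DP table's final entry dp[15][16] is also 8, so no common subsequence is longer.

8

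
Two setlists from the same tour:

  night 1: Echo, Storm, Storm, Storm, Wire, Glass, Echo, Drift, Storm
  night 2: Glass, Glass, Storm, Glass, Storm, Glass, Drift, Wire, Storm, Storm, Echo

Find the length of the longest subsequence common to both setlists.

Pick Storm [2,3] → Storm [4,5] → Glass [6,6] → Drift [8,7] → Storm [9,10]; all 5 songs appear in both, in order. Since dp[9][11] = 5, nothing longer is possible.

5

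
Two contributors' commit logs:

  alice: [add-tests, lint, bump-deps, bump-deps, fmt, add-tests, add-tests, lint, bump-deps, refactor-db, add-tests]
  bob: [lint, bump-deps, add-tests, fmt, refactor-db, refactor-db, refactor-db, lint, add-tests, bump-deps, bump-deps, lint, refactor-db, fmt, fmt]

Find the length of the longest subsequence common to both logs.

Match add-tests [1,3], lint [2,8], bump-deps [3,10], bump-deps [4,11], lint [8,12], refactor-db [10,13] — 6 commits in the same relative order in both. dp[11][15] = 6 confirms this is the maximum.

6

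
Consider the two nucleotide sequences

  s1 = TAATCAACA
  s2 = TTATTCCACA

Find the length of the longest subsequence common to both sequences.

Taking T (s1 #1, s2 #2), then A (s1 #2, s2 #3), then T (s1 #4, s2 #5), then C (s1 #5, s2 #7), then A (s1 #7, s2 #8), then C (s1 #8, s2 #9), then A (s1 #9, s2 #10) gives a common subsequence of length 7, and the DP table's final entry dp[9][10] is also 7, so no common subsequence is longer.

7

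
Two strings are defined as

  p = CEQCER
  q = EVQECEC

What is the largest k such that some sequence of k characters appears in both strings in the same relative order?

Let dp[i][j] be the LCS length of the first i characters of p and the first j characters of q. dp[i][j] = dp[i-1][j-1]+1 when the i-th and j-th characters match, else max(dp[i-1][j], dp[i][j-1]).
    ·  E  V  Q  E  C  E  C
 ·  0  0  0  0  0  0  0  0
 C  0  0  0  0  0  1  1  1
 E  0  1  1  1  1  1  2  2
 Q  0  1  1  2  2  2  2  2
 C  0  1  1  2  2  3  3  3
 E  0  1  1  2  3  3  4  4
 R  0  1  1  2  3  3  4  4
dp[6][7] = 4. One LCS (by backtracking along matches): EQCE.

4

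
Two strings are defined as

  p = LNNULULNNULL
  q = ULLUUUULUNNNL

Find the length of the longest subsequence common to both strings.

7

Pick L (p #1, q #3); then U (p #4, q #7); then L (p #5, q #8); then U (p #6, q #9); then N (p #8, q #11); then N (p #9, q #12); then L (p #12, q #13); all 7 characters appear in both, in order. The LCS DP gives dp[12][13] = 7, so this is optimal.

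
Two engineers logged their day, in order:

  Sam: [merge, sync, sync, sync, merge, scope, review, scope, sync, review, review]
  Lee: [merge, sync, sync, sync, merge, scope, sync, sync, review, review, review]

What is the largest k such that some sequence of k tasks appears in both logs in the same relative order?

Taking merge at Sam[1]=Lee[1] → sync at Sam[2]=Lee[2] → sync at Sam[3]=Lee[3] → sync at Sam[4]=Lee[4] → merge at Sam[5]=Lee[5] → scope at Sam[6]=Lee[6] → review at Sam[7]=Lee[9] → review at Sam[10]=Lee[10] → review at Sam[11]=Lee[11] gives a common subsequence of length 9. dp[11][11] = 9 confirms this is the maximum.

9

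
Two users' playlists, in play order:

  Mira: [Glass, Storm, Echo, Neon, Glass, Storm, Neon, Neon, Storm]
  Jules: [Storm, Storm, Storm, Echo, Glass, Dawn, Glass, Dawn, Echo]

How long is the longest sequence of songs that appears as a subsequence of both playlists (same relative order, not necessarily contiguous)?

One common subsequence of length 3: Storm [2,3] → Echo [3,4] → Glass [5,7]. Since dp[9][9] = 3, nothing longer is possible.

3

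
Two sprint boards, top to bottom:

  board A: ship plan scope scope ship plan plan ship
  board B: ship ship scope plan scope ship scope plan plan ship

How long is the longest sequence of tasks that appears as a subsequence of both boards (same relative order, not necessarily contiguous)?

Taking ship [1,2], plan [2,4], scope [3,5], scope [4,7], plan [6,8], plan [7,9], ship [8,10] gives a common subsequence of length 7. Since dp[8][10] = 7, nothing longer is possible.

7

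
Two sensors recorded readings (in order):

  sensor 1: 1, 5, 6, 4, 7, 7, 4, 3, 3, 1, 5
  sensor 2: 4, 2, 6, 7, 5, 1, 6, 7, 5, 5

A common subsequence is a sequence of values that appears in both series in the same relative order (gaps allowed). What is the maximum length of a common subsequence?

4

Let dp[i][j] be the LCS length of the first i values of sensor 1 and the first j values of sensor 2. dp[i][j] = dp[i-1][j-1]+1 when the i-th and j-th values match, else max(dp[i-1][j], dp[i][j-1]).
    ·  4  2  6  7  5  1  6  7  5  5
 ·  0  0  0  0  0  0  0  0  0  0  0
 1  0  0  0  0  0  0  1  1  1  1  1
 5  0  0  0  0  0  1  1  1  1  2  2
 6  0  0  0  1  1  1  1  2  2  2  2
 4  0  1  1  1  1  1  1  2  2  2  2
 7  0  1  1  1  2  2  2  2  3  3  3
 7  0  1  1  1  2  2  2  2  3  3  3
 4  0  1  1  1  2  2  2  2  3  3  3
 3  0  1  1  1  2  2  2  2  3  3  3
 3  0  1  1  1  2  2  2  2  3  3  3
 1  0  1  1  1  2  2  3  3  3  3  3
 5  0  1  1  1  2  3  3  3  3  4  4
dp[11][10] = 4. One LCS (by backtracking along matches): 1, 6, 7, 5.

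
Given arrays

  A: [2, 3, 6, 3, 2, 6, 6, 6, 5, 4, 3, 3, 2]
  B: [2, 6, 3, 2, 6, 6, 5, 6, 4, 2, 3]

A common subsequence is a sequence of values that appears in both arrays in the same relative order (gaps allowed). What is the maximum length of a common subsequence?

9

Match 2 (A #1, B #1), then 6 (A #3, B #2), then 3 (A #4, B #3), then 2 (A #5, B #4), then 6 (A #6, B #5), then 6 (A #7, B #6), then 6 (A #8, B #8), then 4 (A #10, B #9), then 3 (A #12, B #11) — 9 values in the same relative order in both. dp[13][11] = 9 confirms this is the maximum.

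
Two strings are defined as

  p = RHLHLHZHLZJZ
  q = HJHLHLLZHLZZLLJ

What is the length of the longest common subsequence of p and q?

9

Taking H (p #2, q #3); then L (p #3, q #4); then H (p #4, q #5); then L (p #5, q #7); then Z (p #7, q #8); then H (p #8, q #9); then L (p #9, q #10); then Z (p #10, q #12); then J (p #11, q #15) gives a common subsequence of length 9. dp[12][15] = 9 confirms this is the maximum.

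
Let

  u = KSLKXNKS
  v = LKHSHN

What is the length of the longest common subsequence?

One common subsequence of length 3: K at u[1]=v[2], then S at u[2]=v[4], then N at u[6]=v[6]. Since dp[8][6] = 3, nothing longer is possible.

3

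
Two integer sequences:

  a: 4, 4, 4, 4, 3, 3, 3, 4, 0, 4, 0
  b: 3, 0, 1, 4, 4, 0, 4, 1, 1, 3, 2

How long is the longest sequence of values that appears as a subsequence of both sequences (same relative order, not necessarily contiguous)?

One common subsequence of length 4: 4 at a[1]=b[4]; then 4 at a[2]=b[5]; then 4 at a[3]=b[7]; then 3 at a[5]=b[10]. Since dp[11][11] = 4, nothing longer is possible.

4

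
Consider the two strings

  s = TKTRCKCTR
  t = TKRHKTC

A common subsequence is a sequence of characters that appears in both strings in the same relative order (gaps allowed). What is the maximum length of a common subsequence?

One common subsequence of length 5: T (s #1, t #1), K (s #2, t #2), R (s #4, t #3), K (s #6, t #5), C (s #7, t #7). Since dp[9][7] = 5, nothing longer is possible.

5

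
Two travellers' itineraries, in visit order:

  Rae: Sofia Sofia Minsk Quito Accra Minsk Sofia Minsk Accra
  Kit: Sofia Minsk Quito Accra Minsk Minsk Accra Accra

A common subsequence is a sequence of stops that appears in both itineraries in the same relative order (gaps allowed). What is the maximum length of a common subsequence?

7

Pick Sofia [2,1]; then Minsk [3,2]; then Quito [4,3]; then Accra [5,4]; then Minsk [6,5]; then Minsk [8,6]; then Accra [9,8]; all 7 stops appear in both, in order. Since dp[9][8] = 7, nothing longer is possible.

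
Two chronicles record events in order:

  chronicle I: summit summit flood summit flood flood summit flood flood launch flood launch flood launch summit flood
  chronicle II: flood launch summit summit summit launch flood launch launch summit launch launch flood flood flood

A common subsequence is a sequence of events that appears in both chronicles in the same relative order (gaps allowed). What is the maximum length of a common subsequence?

9

Taking summit [1,3] → summit [2,4] → summit [4,5] → flood [5,7] → summit [7,10] → launch [10,12] → flood [11,13] → flood [13,14] → flood [16,15] gives a common subsequence of length 9, and the DP table's final entry dp[16][15] is also 9, so no common subsequence is longer.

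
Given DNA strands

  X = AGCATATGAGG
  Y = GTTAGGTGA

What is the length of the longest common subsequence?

6

Let dp[i][j] be the LCS length of the first i bases of X and the first j bases of Y. dp[i][j] = dp[i-1][j-1]+1 when the i-th and j-th bases match, else max(dp[i-1][j], dp[i][j-1]).
    ·  G  T  T  A  G  G  T  G  A
 ·  0  0  0  0  0  0  0  0  0  0
 A  0  0  0  0  1  1  1  1  1  1
 G  0  1  1  1  1  2  2  2  2  2
 C  0  1  1  1  1  2  2  2  2  2
 A  0  1  1  1  2  2  2  2  2  3
 T  0  1  2  2  2  2  2  3  3  3
 A  0  1  2  2  3  3  3  3  3  4
 T  0  1  2  3  3  3  3  4  4  4
 G  0  1  2  3  3  4  4  4  5  5
 A  0  1  2  3  4  4  4  4  5  6
 G  0  1  2  3  4  5  5  5  5  6
 G  0  1  2  3  4  5  6  6  6  6
dp[11][9] = 6. One LCS (by backtracking along matches): GTATGA.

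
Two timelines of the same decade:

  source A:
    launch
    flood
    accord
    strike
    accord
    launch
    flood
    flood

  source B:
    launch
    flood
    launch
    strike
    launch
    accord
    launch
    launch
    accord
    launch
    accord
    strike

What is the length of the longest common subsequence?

5

One common subsequence of length 5: launch at source A[1]=source B[1], then flood at source A[2]=source B[2], then accord at source A[3]=source B[6], then accord at source A[5]=source B[9], then launch at source A[6]=source B[10]. Since dp[8][12] = 5, nothing longer is possible.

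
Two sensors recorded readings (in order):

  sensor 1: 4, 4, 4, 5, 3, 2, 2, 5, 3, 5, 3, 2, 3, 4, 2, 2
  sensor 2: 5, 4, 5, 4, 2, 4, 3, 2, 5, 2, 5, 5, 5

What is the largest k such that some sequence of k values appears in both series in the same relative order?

Match 4 [1,2], then 4 [2,4], then 4 [3,6], then 3 [5,7], then 2 [6,8], then 2 [7,10], then 5 [8,12], then 5 [10,13] — 8 values in the same relative order in both. The LCS DP gives dp[16][13] = 8, so this is optimal.

8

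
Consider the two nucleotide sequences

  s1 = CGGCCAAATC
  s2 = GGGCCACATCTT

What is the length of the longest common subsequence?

Let dp[i][j] be the LCS length of the first i bases of s1 and the first j bases of s2. dp[i][j] = dp[i-1][j-1]+1 when the i-th and j-th bases match, else max(dp[i-1][j], dp[i][j-1]).
    ·  G  G  G  C  C  A  C  A  T  C  T  T
 ·  0  0  0  0  0  0  0  0  0  0  0  0  0
 C  0  0  0  0  1  1  1  1  1  1  1  1  1
 G  0  1  1  1  1  1  1  1  1  1  1  1  1
 G  0  1  2  2  2  2  2  2  2  2  2  2  2
 C  0  1  2  2  3  3  3  3  3  3  3  3  3
 C  0  1  2  2  3  4  4  4  4  4  4  4  4
 A  0  1  2  2  3  4  5  5  5  5  5  5  5
 A  0  1  2  2  3  4  5  5  6  6  6  6  6
 A  0  1  2  2  3  4  5  5  6  6  6  6  6
 T  0  1  2  2  3  4  5  5  6  7  7  7  7
 C  0  1  2  2  3  4  5  6  6  7  8  8  8
dp[10][12] = 8. One LCS (by backtracking along matches): GGCCAATC.

8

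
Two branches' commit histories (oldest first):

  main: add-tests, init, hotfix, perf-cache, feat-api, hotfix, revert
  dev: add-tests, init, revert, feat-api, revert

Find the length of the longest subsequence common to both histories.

Match add-tests [1,1], init [2,2], feat-api [5,4], revert [7,5] — 4 commits in the same relative order in both. dp[7][5] = 4 confirms this is the maximum.

4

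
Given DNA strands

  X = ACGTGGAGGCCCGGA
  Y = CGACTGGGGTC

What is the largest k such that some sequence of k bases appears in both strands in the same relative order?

8

Pick A (X #1, Y #3) → C (X #2, Y #4) → T (X #4, Y #5) → G (X #5, Y #6) → G (X #6, Y #7) → G (X #8, Y #8) → G (X #9, Y #9) → C (X #12, Y #11); all 8 bases appear in both, in order. Since dp[15][11] = 8, nothing longer is possible.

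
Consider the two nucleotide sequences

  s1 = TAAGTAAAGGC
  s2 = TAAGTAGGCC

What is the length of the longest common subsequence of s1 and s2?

Pick T at s1[1]=s2[1], A at s1[2]=s2[2], A at s1[3]=s2[3], G at s1[4]=s2[4], T at s1[5]=s2[5], A at s1[8]=s2[6], G at s1[9]=s2[7], G at s1[10]=s2[8], C at s1[11]=s2[10]; all 9 bases appear in both, in order, and the DP table's final entry dp[11][10] is also 9, so no common subsequence is longer.

9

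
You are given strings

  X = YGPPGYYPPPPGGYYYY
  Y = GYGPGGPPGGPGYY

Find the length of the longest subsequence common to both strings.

Pick Y (X #1, Y #2); then G (X #2, Y #3); then P (X #3, Y #4); then G (X #5, Y #6); then P (X #8, Y #7); then P (X #9, Y #8); then P (X #11, Y #11); then G (X #13, Y #12); then Y (X #16, Y #13); then Y (X #17, Y #14); all 10 characters appear in both, in order. Since dp[17][14] = 10, nothing longer is possible.

10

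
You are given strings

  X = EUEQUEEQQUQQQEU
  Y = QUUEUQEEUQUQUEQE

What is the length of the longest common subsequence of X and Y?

10

Taking E [1,4]; then U [2,5]; then Q [4,6]; then E [6,7]; then E [7,8]; then Q [8,10]; then Q [9,12]; then U [10,13]; then Q [13,15]; then E [14,16] gives a common subsequence of length 10. dp[15][16] = 10 confirms this is the maximum.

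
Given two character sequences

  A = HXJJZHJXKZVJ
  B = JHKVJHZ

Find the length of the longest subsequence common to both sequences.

Match J at A[4]=B[1]; then H at A[6]=B[2]; then K at A[9]=B[3]; then V at A[11]=B[4]; then J at A[12]=B[5] — 5 characters in the same relative order in both. The LCS DP gives dp[12][7] = 5, so this is optimal.

5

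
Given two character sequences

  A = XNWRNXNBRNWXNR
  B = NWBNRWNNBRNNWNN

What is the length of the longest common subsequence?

10

Match N (A #2, B #1) → W (A #3, B #2) → R (A #4, B #5) → N (A #5, B #7) → N (A #7, B #8) → B (A #8, B #9) → R (A #9, B #10) → N (A #10, B #12) → W (A #11, B #13) → N (A #13, B #15) — 10 characters in the same relative order in both, and the DP table's final entry dp[14][15] is also 10, so no common subsequence is longer.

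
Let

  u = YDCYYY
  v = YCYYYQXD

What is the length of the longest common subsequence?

5

One common subsequence of length 5: Y at u[1]=v[1], then C at u[3]=v[2], then Y at u[4]=v[3], then Y at u[5]=v[4], then Y at u[6]=v[5]. Since dp[6][8] = 5, nothing longer is possible.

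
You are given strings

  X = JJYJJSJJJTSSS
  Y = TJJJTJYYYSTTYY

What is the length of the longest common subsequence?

Taking J [1,2], then J [2,3], then J [4,4], then J [5,6], then S [6,10], then T [10,12] gives a common subsequence of length 6. Since dp[13][14] = 6, nothing longer is possible.

6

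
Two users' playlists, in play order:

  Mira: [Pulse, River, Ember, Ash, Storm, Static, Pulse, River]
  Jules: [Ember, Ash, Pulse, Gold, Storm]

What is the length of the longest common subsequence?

Pick Ember at Mira[3]=Jules[1]; then Ash at Mira[4]=Jules[2]; then Storm at Mira[5]=Jules[5]; all 3 songs appear in both, in order. The LCS DP gives dp[8][5] = 3, so this is optimal.

3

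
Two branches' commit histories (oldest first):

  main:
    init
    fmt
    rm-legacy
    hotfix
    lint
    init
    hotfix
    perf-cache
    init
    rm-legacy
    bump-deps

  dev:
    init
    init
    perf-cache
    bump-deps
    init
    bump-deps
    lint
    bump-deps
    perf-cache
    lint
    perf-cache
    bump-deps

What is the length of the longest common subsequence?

5

One common subsequence of length 5: init (main #1, dev #1) → init (main #6, dev #2) → perf-cache (main #8, dev #3) → init (main #9, dev #5) → bump-deps (main #11, dev #12). The LCS DP gives dp[11][12] = 5, so this is optimal.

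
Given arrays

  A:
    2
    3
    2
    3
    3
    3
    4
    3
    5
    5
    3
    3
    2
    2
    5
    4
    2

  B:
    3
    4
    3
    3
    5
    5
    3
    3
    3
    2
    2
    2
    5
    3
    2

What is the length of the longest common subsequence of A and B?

One common subsequence of length 11: 3 at A[2]=B[1], 3 at A[6]=B[3], 3 at A[8]=B[4], 5 at A[9]=B[5], 5 at A[10]=B[6], 3 at A[11]=B[8], 3 at A[12]=B[9], 2 at A[13]=B[11], 2 at A[14]=B[12], 5 at A[15]=B[13], 2 at A[17]=B[15], and the DP table's final entry dp[17][15] is also 11, so no common subsequence is longer.

11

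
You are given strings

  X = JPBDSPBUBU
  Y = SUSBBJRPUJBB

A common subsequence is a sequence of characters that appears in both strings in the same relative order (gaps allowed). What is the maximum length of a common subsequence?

4

Let dp[i][j] be the LCS length of the first i characters of X and the first j characters of Y. dp[i][j] = dp[i-1][j-1]+1 when the i-th and j-th characters match, else max(dp[i-1][j], dp[i][j-1]).
    ·  S  U  S  B  B  J  R  P  U  J  B  B
 ·  0  0  0  0  0  0  0  0  0  0  0  0  0
 J  0  0  0  0  0  0  1  1  1  1  1  1  1
 P  0  0  0  0  0  0  1  1  2  2  2  2  2
 B  0  0  0  0  1  1  1  1  2  2  2  3  3
 D  0  0  0  0  1  1  1  1  2  2  2  3  3
 S  0  1  1  1  1  1  1  1  2  2  2  3  3
 P  0  1  1  1  1  1  1  1  2  2  2  3  3
 B  0  1  1  1  2  2  2  2  2  2  2  3  4
 U  0  1  2  2  2  2  2  2  2  3  3  3  4
 B  0  1  2  2  3  3  3  3  3  3  3  4  4
 U  0  1  2  2  3  3  3  3  3  4  4  4  4
dp[10][12] = 4. One LCS (by backtracking along matches): JPBB.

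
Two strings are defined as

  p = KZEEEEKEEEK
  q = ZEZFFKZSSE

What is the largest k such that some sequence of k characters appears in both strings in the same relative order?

Let dp[i][j] be the LCS length of the first i characters of p and the first j characters of q. dp[i][j] = dp[i-1][j-1]+1 when the i-th and j-th characters match, else max(dp[i-1][j], dp[i][j-1]).
    ·  Z  E  Z  F  F  K  Z  S  S  E
 ·  0  0  0  0  0  0  0  0  0  0  0
 K  0  0  0  0  0  0  1  1  1  1  1
 Z  0  1  1  1  1  1  1  2  2  2  2
 E  0  1  2  2  2  2  2  2  2  2  3
 E  0  1  2  2  2  2  2  2  2  2  3
 E  0  1  2  2  2  2  2  2  2  2  3
 E  0  1  2  2  2  2  2  2  2  2  3
 K  0  1  2  2  2  2  3  3  3  3  3
 E  0  1  2  2  2  2  3  3  3  3  4
 E  0  1  2  2  2  2  3  3  3  3  4
 E  0  1  2  2  2  2  3  3  3  3  4
 K  0  1  2  2  2  2  3  3  3  3  4
dp[11][10] = 4. One LCS (by backtracking along matches): ZEKE.

4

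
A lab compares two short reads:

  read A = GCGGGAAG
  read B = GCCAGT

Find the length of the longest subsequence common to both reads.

Let dp[i][j] be the LCS length of the first i bases of read A and the first j bases of read B. dp[i][j] = dp[i-1][j-1]+1 when the i-th and j-th bases match, else max(dp[i-1][j], dp[i][j-1]).
    ·  G  C  C  A  G  T
 ·  0  0  0  0  0  0  0
 G  0  1  1  1  1  1  1
 C  0  1  2  2  2  2  2
 G  0  1  2  2  2  3  3
 G  0  1  2  2  2  3  3
 G  0  1  2  2  2  3  3
 A  0  1  2  2  3  3  3
 A  0  1  2  2  3  3  3
 G  0  1  2  2  3  4  4
dp[8][6] = 4. One LCS (by backtracking along matches): GCAG.

4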